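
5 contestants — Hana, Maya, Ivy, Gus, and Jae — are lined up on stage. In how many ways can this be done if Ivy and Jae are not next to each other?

There are 5! = 120 arrangements in all. If Ivy and Jae are adjacent, merging them into one block gives 2·(4)! = 48 arrangements.
Complementary counting: 120 − 48 = 72.

72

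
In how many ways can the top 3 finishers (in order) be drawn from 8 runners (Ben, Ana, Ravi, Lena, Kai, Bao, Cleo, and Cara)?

336

This is an ordered selection of 3 from 8: P(8,3).
That gives 8 × 7 × 6 = 336.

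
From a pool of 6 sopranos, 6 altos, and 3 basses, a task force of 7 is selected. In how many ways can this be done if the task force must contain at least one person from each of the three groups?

5571

With no constraint there are C(15,7) = 6435 possible selections.
Subtract selections that omit an entire group: no sopranos → C(9,7) = 36; no altos → C(9,7) = 36; no basses → C(12,7) = 792.
Add back selections omitting two groups (i.e. drawn from a single group): C(6,7) + C(6,7) + C(3,7) = 0.
By inclusion–exclusion: 6435 − 864 + 0 = 5571.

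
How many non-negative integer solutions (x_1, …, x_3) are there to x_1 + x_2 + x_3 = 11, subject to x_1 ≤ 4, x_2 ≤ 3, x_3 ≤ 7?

By stars and bars, unrestricted non-negative solutions to x_1+…+x_3 = 11 number C(11+2,2) = 78.
Subtract solutions that violate a single cap (substitute x_i' = x_i − (cap_i+1)): x_1 ≥ 5 gives C(8,2) = 28; x_2 ≥ 4 gives C(9,2) = 36; x_3 ≥ 8 gives C(5,2) = 10. Together 74.
Add back pairs where two caps are both exceeded: 6 + 0 + 0 = 6.
By inclusion–exclusion the count is 78 − 74 + 6 = 10.

10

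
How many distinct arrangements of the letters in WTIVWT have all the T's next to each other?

Treat the 2 copies of T as a single block. The multiset to arrange is then {TT, I, V, W, W}, 5 items in all.
That gives (5)!/(2!) = 60 arrangements.

60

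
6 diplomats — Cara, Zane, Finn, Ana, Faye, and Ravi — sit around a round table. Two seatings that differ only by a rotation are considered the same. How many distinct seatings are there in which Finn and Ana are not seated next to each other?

72

Without the restriction there are (5)! = 120 seatings.
Those with Finn next to Ana: fuse the pair into one unit and seat 5 units around a circle — 2·(4)! = 48.
Subtracting, 120 − 48 = 72.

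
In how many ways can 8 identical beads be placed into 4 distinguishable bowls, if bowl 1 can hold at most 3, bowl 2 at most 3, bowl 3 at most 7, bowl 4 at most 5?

Without the upper bounds there are C(11,3) = 165 ways to split 8 among 4 bowls.
Subtract solutions that violate a single cap (substitute x_i' = x_i − (cap_i+1)): x_1 ≥ 4 gives C(7,3) = 35; x_2 ≥ 4 gives C(7,3) = 35; x_3 ≥ 8 gives C(3,3) = 1; x_4 ≥ 6 gives C(5,3) = 10. Together 81.
Add back pairs where two caps are both exceeded: 1 + 0 + 0 + 0 + 0 + 0 = 1.
By inclusion–exclusion the count is 165 − 81 + 1 = 85.

85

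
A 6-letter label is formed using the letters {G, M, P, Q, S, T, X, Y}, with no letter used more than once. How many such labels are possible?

20160

This is a permutation of 6 out of 8: P(8,6) = 8!/2!.
8 × 7 × 6 × 5 × 4 × 3 = 20160.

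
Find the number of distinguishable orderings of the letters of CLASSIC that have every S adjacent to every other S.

360

Treat the 2 copies of S as a single block. The multiset to arrange is then {SS, A, C, C, I, L}, 6 items in all.
That gives (6)!/(2!) = 360 arrangements.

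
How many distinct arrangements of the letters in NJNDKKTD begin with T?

Fix T in the first position and arrange the remaining 7 letters.
Those 7 letters have D appearing twice, K appearing twice, and N appearing twice, giving (7)!/(2!·2!·2!) = 630.

630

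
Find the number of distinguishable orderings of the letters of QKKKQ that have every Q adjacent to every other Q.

Treat the 2 copies of Q as a single block. The multiset to arrange is then {QQ, K, K, K}, 4 items in all.
That gives (4)!/(3!) = 4 arrangements.

4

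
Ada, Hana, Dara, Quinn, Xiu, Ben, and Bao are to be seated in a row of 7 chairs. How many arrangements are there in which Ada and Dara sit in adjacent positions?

Place the 5 others and the Ada-Dara pair as 6 objects in a line; the pair has 2 internal arrangements.
So the count is 2·(6)! = 1440.

1440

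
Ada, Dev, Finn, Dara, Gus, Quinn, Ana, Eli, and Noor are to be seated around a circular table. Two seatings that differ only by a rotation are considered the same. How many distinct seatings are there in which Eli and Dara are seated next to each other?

Glue Eli and Dara into a block (2 internal orders). Seating 8 units around a circle gives (7)! arrangements.
So 2 × (7)! = 2 × 5040 = 10080.

10080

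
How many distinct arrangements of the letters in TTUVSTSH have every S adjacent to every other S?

840

Treat the 2 copies of S as a single block. The multiset to arrange is then {SS, H, T, T, T, U, V}, 7 items in all.
That gives (7)!/(3!) = 840 arrangements.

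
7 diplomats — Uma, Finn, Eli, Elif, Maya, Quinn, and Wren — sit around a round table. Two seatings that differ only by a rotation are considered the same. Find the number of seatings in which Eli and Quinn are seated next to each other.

240

Treat {Eli, Quinn} as one unit (2 internal orders) and seat the resulting 6 units around the table: (5)! circular arrangements.
So 2 × (5)! = 2 × 120 = 240.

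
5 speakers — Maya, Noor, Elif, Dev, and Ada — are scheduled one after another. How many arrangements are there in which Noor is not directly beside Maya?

72

There are 5! = 120 arrangements in all. If Noor and Maya are adjacent, merging them into one block gives 2·(4)! = 48 arrangements.
Complementary counting: 120 − 48 = 72.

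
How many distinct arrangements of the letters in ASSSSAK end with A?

Fix A in the last position and arrange the remaining 6 letters.
Those 6 letters have S appearing 4 times, giving (6)!/(4!) = 30.

30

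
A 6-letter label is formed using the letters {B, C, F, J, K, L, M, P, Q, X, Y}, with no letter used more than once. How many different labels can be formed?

332640

This is a permutation of 6 out of 11: P(11,6) = 11!/5!.
That product is 11 × 10 × 9 × 8 × 7 × 6 = 332640.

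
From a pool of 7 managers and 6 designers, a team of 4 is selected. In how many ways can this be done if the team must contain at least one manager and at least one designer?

665

Total 4-person selections from all 13: C(13,4) = 715.
Subtract selections that omit an entire group: no managers → C(6,4) = 15; no designers → C(7,4) = 35.
Both groups omitted at once is impossible, so 715 − 50 = 665.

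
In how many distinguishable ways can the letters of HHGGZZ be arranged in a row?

HHGGZZ has 6 letters with G appearing twice, H appearing twice, and Z appearing twice.
So there are 6! / (2!·2!·2!) = 90 distinguishable arrangements.

90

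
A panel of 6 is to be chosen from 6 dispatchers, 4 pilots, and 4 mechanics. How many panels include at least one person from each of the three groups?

2556

Unrestricted: C(14,6) = 3003 ways to pick any 6 of the 14.
Subtract selections that omit an entire group: no dispatchers → C(8,6) = 28; no pilots → C(10,6) = 210; no mechanics → C(10,6) = 210.
Add back selections omitting two groups (i.e. drawn from a single group): C(6,6) + C(4,6) + C(4,6) = 1.
By inclusion–exclusion: 3003 − 448 + 1 = 2556.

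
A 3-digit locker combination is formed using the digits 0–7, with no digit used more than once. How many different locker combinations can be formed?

Choose and order 3 of the 8 symbols: the first digit has 8 options, the next 7, then 6.
That product is 8 × 7 × 6 = 336.

336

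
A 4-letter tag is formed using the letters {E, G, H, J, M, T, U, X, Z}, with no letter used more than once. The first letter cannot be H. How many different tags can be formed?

2688

The first letter has 9−1 = 8 choices (anything except H).
The remaining 3 letters are filled from the other 8 symbols without repetition: 8 × 7 × 6 = 336.
Total: 8 × 336 = 2688.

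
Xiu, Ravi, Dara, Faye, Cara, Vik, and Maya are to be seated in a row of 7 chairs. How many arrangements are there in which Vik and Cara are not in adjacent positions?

3600

Of the 7! = 5040 arrangements, those with Vik and Cara adjacent number 2 × 6! = 1440 (treat the pair as a block with 2 internal orders).
So 5040 − 1440 = 3600 arrangements keep them apart.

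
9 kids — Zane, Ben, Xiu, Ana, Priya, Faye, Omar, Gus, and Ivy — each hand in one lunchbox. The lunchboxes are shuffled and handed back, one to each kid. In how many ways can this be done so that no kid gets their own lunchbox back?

133496

Let Aᵢ be the assignments in which kid i gets their own lunchbox. We want the size of the complement of A₁∪…∪A_9.
By inclusion–exclusion this is Σ_{j=0}^{9} (−1)^j C(9,j)·(9−j)!.
Computing: 362880 − 362880 + 181440 − 60480 + 15120 − 3024 + 504 − 72 + 9 − 1 = 133496.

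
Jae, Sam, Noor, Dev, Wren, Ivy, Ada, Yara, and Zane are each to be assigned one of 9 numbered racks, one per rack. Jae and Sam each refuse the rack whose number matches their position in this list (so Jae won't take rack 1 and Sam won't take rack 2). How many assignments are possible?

Let Aᵢ (for i ∈ {1, 2}) be the placements that put person i in their forbidden rack. Any j of these fix j positions, leaving (9−j)! ways to fill the rest, and there are C(2,j) ways to pick which j.
By inclusion–exclusion, the number of valid placements is Σ_{j=0}^{2} (−1)^j C(2,j)·(9−j)!.
Computing: 362880 − 80640 + 5040 = 287280.

287280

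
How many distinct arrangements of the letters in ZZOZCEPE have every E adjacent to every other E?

840

Treat the 2 copies of E as a single block. The multiset to arrange is then {EE, C, O, P, Z, Z, Z}, 7 items in all.
That gives (7)!/(3!) = 840 arrangements.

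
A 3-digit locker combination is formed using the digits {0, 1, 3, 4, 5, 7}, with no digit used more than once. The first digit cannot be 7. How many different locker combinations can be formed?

The first digit has 6−1 = 5 choices (anything except 7).
The remaining 2 digits are filled from the other 5 symbols without repetition: 5 × 4 = 20.
Total: 5 × 20 = 100.

100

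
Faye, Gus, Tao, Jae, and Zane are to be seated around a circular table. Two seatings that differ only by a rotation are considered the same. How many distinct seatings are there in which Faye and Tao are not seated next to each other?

12

Without the restriction there are (4)! = 24 seatings.
Seatings with Faye beside Tao: treat them as a block with 2 internal orders, giving 2 × (3)! = 12.
Subtracting, 24 − 12 = 12.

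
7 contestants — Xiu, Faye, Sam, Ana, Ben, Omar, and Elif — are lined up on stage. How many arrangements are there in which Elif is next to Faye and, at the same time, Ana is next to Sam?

480

Treat {Elif,Faye} as one block (2 orders) and {Ana,Sam} as another (2 orders).
That leaves 5 units to arrange: 2 × 2 × 5! = 4 × 120 = 480.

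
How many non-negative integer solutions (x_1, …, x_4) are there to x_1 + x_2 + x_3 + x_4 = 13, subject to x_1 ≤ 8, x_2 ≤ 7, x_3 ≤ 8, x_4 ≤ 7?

378

Ignoring the caps, the number of non-negative solutions to x_1+…+x_4 = 13 is C(16,3) = 560.
Subtract solutions that violate a single cap (substitute x_i' = x_i − (cap_i+1)): x_1 ≥ 9 gives C(7,3) = 35; x_2 ≥ 8 gives C(8,3) = 56; x_3 ≥ 9 gives C(7,3) = 35; x_4 ≥ 8 gives C(8,3) = 56. Together 182.
No two caps can be exceeded simultaneously, so the pair terms are all 0.
By inclusion–exclusion the count is 560 − 182 + 0 = 378.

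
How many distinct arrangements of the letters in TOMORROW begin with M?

420

Fix M in the first position and arrange the remaining 7 letters.
Those 7 letters have O appearing 3 times and R appearing twice, giving (7)!/(3!·2!) = 420.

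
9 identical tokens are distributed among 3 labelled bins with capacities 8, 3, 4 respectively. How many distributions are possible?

Without the upper bounds there are C(11,2) = 55 ways to split 9 among 3 bins.
Subtract solutions that violate a single cap (substitute x_i' = x_i − (cap_i+1)): x_1 ≥ 9 gives C(2,2) = 1; x_2 ≥ 4 gives C(7,2) = 21; x_3 ≥ 5 gives C(6,2) = 15. Together 37.
Add back pairs where two caps are both exceeded: 0 + 0 + 1 = 1.
By inclusion–exclusion the count is 55 − 37 + 1 = 19.

19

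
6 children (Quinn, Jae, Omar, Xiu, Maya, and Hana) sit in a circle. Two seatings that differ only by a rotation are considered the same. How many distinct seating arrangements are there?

Seat Quinn anywhere (absorbing the rotational symmetry), then permute the other 5: (5)! = 120.

120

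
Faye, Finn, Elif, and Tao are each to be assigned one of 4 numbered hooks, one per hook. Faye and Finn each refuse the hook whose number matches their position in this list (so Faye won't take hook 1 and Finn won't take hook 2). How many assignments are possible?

Let Aᵢ (for i ∈ {1, 2}) be the placements that put person i in their forbidden hook. Any j of these fix j positions, leaving (4−j)! ways to fill the rest, and there are C(2,j) ways to pick which j.
By inclusion–exclusion, the number of valid placements is Σ_{j=0}^{2} (−1)^j C(2,j)·(4−j)!.
Computing: 24 − 12 + 2 = 14.

14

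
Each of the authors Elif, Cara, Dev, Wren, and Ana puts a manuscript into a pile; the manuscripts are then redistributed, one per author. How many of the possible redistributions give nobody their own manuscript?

This is the derangement count D_5: permutations of 5 items with no fixed point.
By inclusion–exclusion this is Σ_{j=0}^{5} (−1)^j C(5,j)·(5−j)!.
Computing: 120 − 120 + 60 − 20 + 5 − 1 = 44.

44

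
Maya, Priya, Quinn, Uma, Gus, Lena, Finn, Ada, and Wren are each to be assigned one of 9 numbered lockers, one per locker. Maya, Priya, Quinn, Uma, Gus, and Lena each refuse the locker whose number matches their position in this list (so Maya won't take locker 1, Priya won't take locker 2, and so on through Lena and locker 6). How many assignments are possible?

Let Aᵢ (for 1 ≤ i ≤ 6) be the placements that put person i in their forbidden locker. Any j of these fix j positions, leaving (9−j)! ways to fill the rest, and there are C(6,j) ways to pick which j.
By inclusion–exclusion, the number of valid placements is Σ_{j=0}^{6} (−1)^j C(6,j)·(9−j)!.
Computing: 362880 − 241920 + 75600 − 14400 + 1800 − 144 + 6 = 183822.

183822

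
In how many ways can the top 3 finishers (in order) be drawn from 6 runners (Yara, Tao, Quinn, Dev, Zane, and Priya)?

This is an ordered selection of 3 from 6: P(6,3).
That gives 6 × 5 × 4 = 120.

120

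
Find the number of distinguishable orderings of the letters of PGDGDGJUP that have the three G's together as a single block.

Treat the 3 copies of G as a single block. The multiset to arrange is then {GGG, D, D, J, P, P, U}, 7 items in all.
That gives (7)!/(2!·2!) = 1260 arrangements.

1260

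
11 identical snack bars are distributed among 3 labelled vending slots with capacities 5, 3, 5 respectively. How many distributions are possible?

6

By stars and bars, unrestricted non-negative solutions to x_1+…+x_3 = 11 number C(11+2,2) = 78.
Subtract solutions that violate a single cap (substitute x_i' = x_i − (cap_i+1)): x_1 ≥ 6 gives C(7,2) = 21; x_2 ≥ 4 gives C(9,2) = 36; x_3 ≥ 6 gives C(7,2) = 21. Together 78.
Add back pairs where two caps are both exceeded: 3 + 0 + 3 = 6.
By inclusion–exclusion the count is 78 − 78 + 6 = 6.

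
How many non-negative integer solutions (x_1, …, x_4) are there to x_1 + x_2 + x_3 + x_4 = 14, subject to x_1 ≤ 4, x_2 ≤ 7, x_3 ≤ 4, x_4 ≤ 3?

34

By stars and bars, unrestricted non-negative solutions to x_1+…+x_4 = 14 number C(14+3,3) = 680.
Subtract solutions that violate a single cap (substitute x_i' = x_i − (cap_i+1)): x_1 ≥ 5 gives C(12,3) = 220; x_2 ≥ 8 gives C(9,3) = 84; x_3 ≥ 5 gives C(12,3) = 220; x_4 ≥ 4 gives C(13,3) = 286. Together 810.
Add back pairs where two caps are both exceeded: 4 + 35 + 56 + 4 + 10 + 56 = 165.
Subtract triples: 0 + 0 + 1 + 0 = 1.
By inclusion–exclusion the count is 680 − 810 + 165 − 1 = 34.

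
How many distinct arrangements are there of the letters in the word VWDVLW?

180

VWDVLW has 6 letters with V appearing twice and W appearing twice.
So there are 6! / (2!·2!) = 180 distinguishable arrangements.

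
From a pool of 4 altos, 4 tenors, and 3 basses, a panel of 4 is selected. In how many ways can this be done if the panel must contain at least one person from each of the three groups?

192

With no constraint there are C(11,4) = 330 possible selections.
Selections missing a whole group: no altos → C(7,4) = 35; no tenors → C(7,4) = 35; no basses → C(8,4) = 70.
Add back selections omitting two groups (i.e. drawn from a single group): C(4,4) + C(4,4) + C(3,4) = 2.
By inclusion–exclusion: 330 − 140 + 2 = 192.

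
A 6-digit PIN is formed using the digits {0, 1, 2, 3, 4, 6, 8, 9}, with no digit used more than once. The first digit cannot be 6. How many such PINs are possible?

17640

The first digit has 8−1 = 7 choices (anything except 6).
The remaining 5 digits are filled from the other 7 symbols without repetition: 7 × 6 × 5 × 4 × 3 = 2520.
Total: 7 × 2520 = 17640.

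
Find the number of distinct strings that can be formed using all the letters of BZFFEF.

The 6 letters of BZFFEF have repeats: F appearing 3 times.
Dividing 6! = 720 by 3! = 6 for the repeated letters gives 120.

120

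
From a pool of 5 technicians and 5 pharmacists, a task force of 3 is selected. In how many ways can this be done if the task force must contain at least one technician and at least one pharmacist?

100

Total 3-person selections from all 10: C(10,3) = 120.
Subtract selections that omit an entire group: no technicians → C(5,3) = 10; no pharmacists → C(5,3) = 10.
Both groups omitted at once is impossible, so 120 − 20 = 100.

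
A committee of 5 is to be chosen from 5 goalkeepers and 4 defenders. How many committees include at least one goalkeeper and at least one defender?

Unrestricted: C(9,5) = 126 ways to pick any 5 of the 9.
Selections missing a whole group: no goalkeepers → C(4,5) = 0; no defenders → C(5,5) = 1.
Both groups omitted at once is impossible, so 126 − 1 = 125.

125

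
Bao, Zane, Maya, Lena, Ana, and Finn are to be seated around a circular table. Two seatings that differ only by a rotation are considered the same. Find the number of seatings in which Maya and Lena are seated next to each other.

Treat {Maya, Lena} as one unit (2 internal orders) and seat the resulting 5 units around the table: (4)! circular arrangements.
So 2 × (4)! = 2 × 24 = 48.

48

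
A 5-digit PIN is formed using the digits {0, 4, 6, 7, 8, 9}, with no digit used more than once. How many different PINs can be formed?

720

Choose and order 5 of the 6 symbols: the first digit has 6 options, the next 5, and so on down to 2.
That product is 6 × 5 × 4 × 3 × 2 = 720.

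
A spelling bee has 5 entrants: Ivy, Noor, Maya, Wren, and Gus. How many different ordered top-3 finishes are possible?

60

This is an ordered selection of 3 from 5: P(5,3).
That gives 5 × 4 × 3 = 60.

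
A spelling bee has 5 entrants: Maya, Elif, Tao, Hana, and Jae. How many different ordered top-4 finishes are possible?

120

There are 5 choices for 1st place, 4 for 2nd, and so on down to 2 for position 4.
That gives 5 × 4 × 3 × 2 = 120.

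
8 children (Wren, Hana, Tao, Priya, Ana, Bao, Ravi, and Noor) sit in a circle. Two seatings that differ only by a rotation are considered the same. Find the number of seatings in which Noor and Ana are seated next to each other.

Glue Noor and Ana into a block (2 internal orders). Seating 7 units around a circle gives (6)! arrangements.
So 2 × (6)! = 2 × 720 = 1440.

1440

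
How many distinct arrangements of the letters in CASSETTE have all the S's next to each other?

Treat the 2 copies of S as a single block. The multiset to arrange is then {SS, A, C, E, E, T, T}, 7 items in all.
That gives (7)!/(2!·2!) = 1260 arrangements.

1260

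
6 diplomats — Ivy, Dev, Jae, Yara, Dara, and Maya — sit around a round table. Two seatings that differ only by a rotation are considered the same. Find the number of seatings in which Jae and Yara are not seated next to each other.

72

Without the restriction there are (5)! = 120 seatings.
Those with Jae next to Yara: fuse the pair into one unit and seat 5 units around a circle — 2·(4)! = 48.
Subtracting, 120 − 48 = 72.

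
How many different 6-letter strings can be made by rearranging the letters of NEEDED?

60

NEEDED has 6 letters with D appearing twice and E appearing 3 times.
Dividing 6! = 720 by 3!·2! = 12 for the repeated letters gives 60.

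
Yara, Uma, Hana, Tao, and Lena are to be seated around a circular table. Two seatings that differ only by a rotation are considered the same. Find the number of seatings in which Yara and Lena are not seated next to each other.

12

All circular seatings of 5 people number (4)! = 24.
Seatings with Yara beside Lena: treat them as a block with 2 internal orders, giving 2 × (3)! = 12.
Subtracting, 24 − 12 = 12.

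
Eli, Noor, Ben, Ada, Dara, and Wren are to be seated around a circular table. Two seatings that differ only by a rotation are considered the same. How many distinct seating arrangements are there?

Fix one person's seat to break rotational symmetry; the remaining 5 people can be arranged in (5)! = 120 ways.

120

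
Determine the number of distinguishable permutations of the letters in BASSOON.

Letter multiplicities in BASSOON: A×1, B×1, N×1, O×2, S×2.
The number of distinct arrangements is 7!/(2!·2!) = 5040/4 = 1260.

1260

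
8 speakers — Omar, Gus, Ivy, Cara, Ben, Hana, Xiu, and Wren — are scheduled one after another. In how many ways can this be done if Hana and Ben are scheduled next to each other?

Place the 6 others and the Hana-Ben pair as 7 objects in a line; the pair has 2 internal arrangements.
That gives 2 × 7! = 2 × 5040 = 10080.

10080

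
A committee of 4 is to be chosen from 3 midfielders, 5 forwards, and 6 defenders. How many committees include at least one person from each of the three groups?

495

With no constraint there are C(14,4) = 1001 possible selections.
Subtract selections that omit an entire group: no midfielders → C(11,4) = 330; no forwards → C(9,4) = 126; no defenders → C(8,4) = 70.
Add back selections omitting two groups (i.e. drawn from a single group): C(3,4) + C(5,4) + C(6,4) = 20.
By inclusion–exclusion: 1001 − 526 + 20 = 495.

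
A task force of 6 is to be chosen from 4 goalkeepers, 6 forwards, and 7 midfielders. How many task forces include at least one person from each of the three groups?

Total 6-person selections from all 17: C(17,6) = 12376.
Subtract selections that omit an entire group: no goalkeepers → C(13,6) = 1716; no forwards → C(11,6) = 462; no midfielders → C(10,6) = 210.
Add back selections omitting two groups (i.e. drawn from a single group): C(4,6) + C(6,6) + C(7,6) = 8.
By inclusion–exclusion: 12376 − 2388 + 8 = 9996.

9996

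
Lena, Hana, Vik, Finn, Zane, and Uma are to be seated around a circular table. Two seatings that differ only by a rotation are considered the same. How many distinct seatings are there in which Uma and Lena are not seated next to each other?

72

Without the restriction there are (5)! = 120 seatings.
Seatings with Uma beside Lena: treat them as a block with 2 internal orders, giving 2 × (4)! = 48.
Subtracting, 120 − 48 = 72.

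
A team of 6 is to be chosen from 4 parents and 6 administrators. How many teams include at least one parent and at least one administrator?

209

Unrestricted: C(10,6) = 210 ways to pick any 6 of the 10.
Subtract selections that omit an entire group: no parents → C(6,6) = 1; no administrators → C(4,6) = 0.
Both groups omitted at once is impossible, so 210 − 1 = 209.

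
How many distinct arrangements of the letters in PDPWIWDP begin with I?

Fix I in the first position and arrange the remaining 7 letters.
Those 7 letters have D appearing twice, P appearing 3 times, and W appearing twice, giving (7)!/(3!·2!·2!) = 210.

210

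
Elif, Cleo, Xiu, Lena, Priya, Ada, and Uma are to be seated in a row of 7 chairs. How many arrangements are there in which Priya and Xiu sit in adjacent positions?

Glue Priya and Xiu into one block (2 internal orders), leaving 6 units to arrange in a row.
That gives 2 × 6! = 2 × 720 = 1440.

1440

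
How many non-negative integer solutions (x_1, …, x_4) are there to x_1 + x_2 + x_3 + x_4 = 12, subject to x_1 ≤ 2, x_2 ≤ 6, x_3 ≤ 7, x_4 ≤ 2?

36

Ignoring the caps, the number of non-negative solutions to x_1+…+x_4 = 12 is C(15,3) = 455.
Subtract solutions that violate a single cap (substitute x_i' = x_i − (cap_i+1)): x_1 ≥ 3 gives C(12,3) = 220; x_2 ≥ 7 gives C(8,3) = 56; x_3 ≥ 8 gives C(7,3) = 35; x_4 ≥ 3 gives C(12,3) = 220. Together 531.
Add back pairs where two caps are both exceeded: 10 + 4 + 84 + 0 + 10 + 4 = 112.
By inclusion–exclusion the count is 455 − 531 + 112 = 36.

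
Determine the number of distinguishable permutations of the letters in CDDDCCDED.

504

Letter multiplicities in CDDDCCDED: C×3, D×5, E×1.
So there are 9! / (5!·3!) = 504 distinguishable arrangements.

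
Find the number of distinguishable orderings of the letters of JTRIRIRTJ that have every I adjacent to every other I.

1680

Treat the 2 copies of I as a single block. The multiset to arrange is then {II, J, J, R, R, R, T, T}, 8 items in all.
That gives (8)!/(3!·2!·2!) = 1680 arrangements.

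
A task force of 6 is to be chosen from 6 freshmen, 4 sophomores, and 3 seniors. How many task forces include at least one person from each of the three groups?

1416

Total 6-person selections from all 13: C(13,6) = 1716.
Subtract selections that omit an entire group: no freshmen → C(7,6) = 7; no sophomores → C(9,6) = 84; no seniors → C(10,6) = 210.
Add back selections omitting two groups (i.e. drawn from a single group): C(6,6) + C(4,6) + C(3,6) = 1.
By inclusion–exclusion: 1716 − 301 + 1 = 1416.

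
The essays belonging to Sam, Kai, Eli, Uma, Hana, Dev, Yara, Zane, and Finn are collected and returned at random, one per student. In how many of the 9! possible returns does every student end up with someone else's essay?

133496

Count assignments avoiding every fixed point. For any j of the 9 students fixed to their own essay, the other 9−j can be arranged in (9−j)! ways.
By inclusion–exclusion this is Σ_{j=0}^{9} (−1)^j C(9,j)·(9−j)!.
Computing: 362880 − 362880 + 181440 − 60480 + 15120 − 3024 + 504 − 72 + 9 − 1 = 133496.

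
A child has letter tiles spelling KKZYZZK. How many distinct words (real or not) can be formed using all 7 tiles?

140

KKZYZZK has 7 letters with K appearing 3 times and Z appearing 3 times.
The number of distinct arrangements is 7!/(3!·3!) = 5040/36 = 140.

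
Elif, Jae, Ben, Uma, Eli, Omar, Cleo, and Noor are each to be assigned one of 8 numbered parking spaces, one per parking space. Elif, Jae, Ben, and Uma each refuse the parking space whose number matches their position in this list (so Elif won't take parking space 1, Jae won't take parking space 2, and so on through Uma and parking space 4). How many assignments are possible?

24024

Let Aᵢ (for 1 ≤ i ≤ 4) be the placements that put person i in their forbidden parking space. Any j of these fix j positions, leaving (8−j)! ways to fill the rest, and there are C(4,j) ways to pick which j.
By inclusion–exclusion, the number of valid placements is Σ_{j=0}^{4} (−1)^j C(4,j)·(8−j)!.
Computing: 40320 − 20160 + 4320 − 480 + 24 = 24024.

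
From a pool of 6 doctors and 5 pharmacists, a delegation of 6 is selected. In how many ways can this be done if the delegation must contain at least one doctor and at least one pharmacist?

461

With no constraint there are C(11,6) = 462 possible selections.
Subtract selections that omit an entire group: no doctors → C(5,6) = 0; no pharmacists → C(6,6) = 1.
Both groups omitted at once is impossible, so 462 − 1 = 461.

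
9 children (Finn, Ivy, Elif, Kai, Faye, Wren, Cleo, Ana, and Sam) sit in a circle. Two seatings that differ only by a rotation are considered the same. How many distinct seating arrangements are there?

Around a circle, 9 distinct people have 9!/9 = (8)! = 40320 rotationally distinct seatings.

40320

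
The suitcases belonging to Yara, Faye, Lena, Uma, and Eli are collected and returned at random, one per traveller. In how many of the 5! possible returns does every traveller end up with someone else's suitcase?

Count assignments avoiding every fixed point. For any j of the 5 travellers fixed to their own suitcase, the other 5−j can be arranged in (5−j)! ways.
By inclusion–exclusion this is Σ_{j=0}^{5} (−1)^j C(5,j)·(5−j)!.
Computing: 120 − 120 + 60 − 20 + 5 − 1 = 44.

44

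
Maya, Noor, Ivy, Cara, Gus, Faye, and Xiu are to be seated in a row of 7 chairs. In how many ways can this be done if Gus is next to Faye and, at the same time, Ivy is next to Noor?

Treat {Gus,Faye} as one block (2 orders) and {Ivy,Noor} as another (2 orders).
That leaves 5 units to arrange: 2 × 2 × 5! = 4 × 120 = 480.

480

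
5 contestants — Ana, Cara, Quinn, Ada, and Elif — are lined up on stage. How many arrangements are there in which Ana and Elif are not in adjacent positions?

72

There are 5! = 120 arrangements in all. If Ana and Elif are adjacent, merging them into one block gives 2·(4)! = 48 arrangements.
So 120 − 48 = 72 arrangements keep them apart.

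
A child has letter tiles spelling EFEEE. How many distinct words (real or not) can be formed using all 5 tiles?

5

EFEEE has 5 letters with E appearing 4 times.
So there are 5! / (4!) = 5 distinguishable arrangements.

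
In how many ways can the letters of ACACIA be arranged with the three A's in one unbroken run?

Treat the 3 copies of A as a single block. The multiset to arrange is then {AAA, C, C, I}, 4 items in all.
That gives (4)!/(2!) = 12 arrangements.

12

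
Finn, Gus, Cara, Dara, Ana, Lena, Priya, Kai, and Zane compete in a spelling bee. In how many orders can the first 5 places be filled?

15120

This is an ordered selection of 5 from 9: P(9,5).
That gives 9 × 8 × 7 × 6 × 5 = 15120.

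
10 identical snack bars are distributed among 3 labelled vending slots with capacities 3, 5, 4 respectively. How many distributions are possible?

6

By stars and bars, unrestricted non-negative solutions to x_1+…+x_3 = 10 number C(10+2,2) = 66.
Subtract solutions that violate a single cap (substitute x_i' = x_i − (cap_i+1)): x_1 ≥ 4 gives C(8,2) = 28; x_2 ≥ 6 gives C(6,2) = 15; x_3 ≥ 5 gives C(7,2) = 21. Together 64.
Add back pairs where two caps are both exceeded: 1 + 3 + 0 = 4.
By inclusion–exclusion the count is 66 − 64 + 4 = 6.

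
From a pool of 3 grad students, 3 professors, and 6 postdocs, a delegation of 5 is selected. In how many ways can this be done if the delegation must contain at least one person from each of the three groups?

540

Total 5-person selections from all 12: C(12,5) = 792.
Subtract selections that omit an entire group: no grad students → C(9,5) = 126; no professors → C(9,5) = 126; no postdocs → C(6,5) = 6.
Add back selections omitting two groups (i.e. drawn from a single group): C(3,5) + C(3,5) + C(6,5) = 6.
By inclusion–exclusion: 792 − 258 + 6 = 540.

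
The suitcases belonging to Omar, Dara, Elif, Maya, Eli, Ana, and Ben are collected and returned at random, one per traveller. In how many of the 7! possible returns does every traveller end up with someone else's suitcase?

1854

This is the derangement count D_7: permutations of 7 items with no fixed point.
By inclusion–exclusion this is Σ_{j=0}^{7} (−1)^j C(7,j)·(7−j)!.
Computing: 5040 − 5040 + 2520 − 840 + 210 − 42 + 7 − 1 = 1854.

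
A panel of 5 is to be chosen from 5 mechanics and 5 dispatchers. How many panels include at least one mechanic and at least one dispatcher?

Unrestricted: C(10,5) = 252 ways to pick any 5 of the 10.
Selections missing a whole group: no mechanics → C(5,5) = 1; no dispatchers → C(5,5) = 1.
Both groups omitted at once is impossible, so 252 − 2 = 250.

250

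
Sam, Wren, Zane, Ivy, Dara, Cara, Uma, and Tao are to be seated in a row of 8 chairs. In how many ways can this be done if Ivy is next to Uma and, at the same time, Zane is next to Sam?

Treat {Ivy,Uma} as one block (2 orders) and {Zane,Sam} as another (2 orders).
That leaves 6 units to arrange: 2 × 2 × 6! = 4 × 720 = 2880.

2880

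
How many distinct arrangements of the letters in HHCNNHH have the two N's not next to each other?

75

There are 7!/(4!·2!) = 105 arrangements of HHCNNHH in total.
If the two N's are adjacent, glue them into one block, leaving 6 items to arrange: (6)!/(4!) = 30 ways.
Hence 105 − 30 = 75.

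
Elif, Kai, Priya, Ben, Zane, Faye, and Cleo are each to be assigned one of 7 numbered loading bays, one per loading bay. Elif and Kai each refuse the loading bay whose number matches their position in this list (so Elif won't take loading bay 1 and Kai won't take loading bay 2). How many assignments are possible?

3720

Let Aᵢ (for i ∈ {1, 2}) be the placements that put person i in their forbidden loading bay. Any j of these fix j positions, leaving (7−j)! ways to fill the rest, and there are C(2,j) ways to pick which j.
By inclusion–exclusion, the number of valid placements is Σ_{j=0}^{2} (−1)^j C(2,j)·(7−j)!.
Computing: 5040 − 1440 + 120 = 3720.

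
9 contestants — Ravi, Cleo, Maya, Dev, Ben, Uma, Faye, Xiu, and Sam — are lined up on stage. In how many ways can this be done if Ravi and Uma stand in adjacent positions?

Glue Ravi and Uma into one block (2 internal orders), leaving 8 units to arrange in a row.
That gives 2 × 8! = 2 × 40320 = 80640.

80640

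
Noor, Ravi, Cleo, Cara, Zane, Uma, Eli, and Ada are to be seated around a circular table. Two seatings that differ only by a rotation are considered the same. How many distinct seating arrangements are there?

Fix one person's seat to break rotational symmetry; the remaining 7 people can be arranged in (7)! = 5040 ways.

5040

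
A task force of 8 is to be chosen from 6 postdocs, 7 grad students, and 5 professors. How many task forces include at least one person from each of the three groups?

With no constraint there are C(18,8) = 43758 possible selections.
Selections missing a whole group: no postdocs → C(12,8) = 495; no grad students → C(11,8) = 165; no professors → C(13,8) = 1287.
Add back selections omitting two groups (i.e. drawn from a single group): C(6,8) + C(7,8) + C(5,8) = 0.
By inclusion–exclusion: 43758 − 1947 + 0 = 41811.

41811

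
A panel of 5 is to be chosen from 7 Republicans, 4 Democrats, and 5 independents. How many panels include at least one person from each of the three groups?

With no constraint there are C(16,5) = 4368 possible selections.
Subtract selections that omit an entire group: no Republicans → C(9,5) = 126; no Democrats → C(12,5) = 792; no independents → C(11,5) = 462.
Add back selections omitting two groups (i.e. drawn from a single group): C(7,5) + C(4,5) + C(5,5) = 22.
By inclusion–exclusion: 4368 − 1380 + 22 = 3010.

3010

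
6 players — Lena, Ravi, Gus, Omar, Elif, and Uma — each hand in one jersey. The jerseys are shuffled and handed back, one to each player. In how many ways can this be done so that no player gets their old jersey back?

This is the derangement count D_6: permutations of 6 items with no fixed point.
By inclusion–exclusion this is Σ_{j=0}^{6} (−1)^j C(6,j)·(6−j)!.
Computing: 720 − 720 + 360 − 120 + 30 − 6 + 1 = 265.

265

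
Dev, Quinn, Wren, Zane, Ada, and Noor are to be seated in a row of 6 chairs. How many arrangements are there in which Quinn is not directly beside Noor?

Of the 6! = 720 arrangements, those with Quinn and Noor adjacent number 2 × 5! = 240 (treat the pair as a block with 2 internal orders).
Complementary counting: 720 − 240 = 480.

480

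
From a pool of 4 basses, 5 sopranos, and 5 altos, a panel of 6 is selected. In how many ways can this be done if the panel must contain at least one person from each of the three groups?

With no constraint there are C(14,6) = 3003 possible selections.
Selections missing a whole group: no basses → C(10,6) = 210; no sopranos → C(9,6) = 84; no altos → C(9,6) = 84.
Add back selections omitting two groups (i.e. drawn from a single group): C(4,6) + C(5,6) + C(5,6) = 0.
By inclusion–exclusion: 3003 − 378 + 0 = 2625.

2625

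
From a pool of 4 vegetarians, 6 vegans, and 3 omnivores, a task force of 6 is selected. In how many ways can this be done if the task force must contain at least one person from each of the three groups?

1416

Total 6-person selections from all 13: C(13,6) = 1716.
Subtract selections that omit an entire group: no vegetarians → C(9,6) = 84; no vegans → C(7,6) = 7; no omnivores → C(10,6) = 210.
Add back selections omitting two groups (i.e. drawn from a single group): C(4,6) + C(6,6) + C(3,6) = 1.
By inclusion–exclusion: 1716 − 301 + 1 = 1416.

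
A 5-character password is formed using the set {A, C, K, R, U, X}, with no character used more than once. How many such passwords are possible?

720

Choose and order 5 of the 6 symbols: the first character has 6 options, the next 5, and so on down to 2.
6 × 5 × 4 × 3 × 2 = 720.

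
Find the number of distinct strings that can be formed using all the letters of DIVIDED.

The 7 letters of DIVIDED have repeats: D appearing 3 times and I appearing twice.
So there are 7! / (3!·2!) = 420 distinguishable arrangements.

420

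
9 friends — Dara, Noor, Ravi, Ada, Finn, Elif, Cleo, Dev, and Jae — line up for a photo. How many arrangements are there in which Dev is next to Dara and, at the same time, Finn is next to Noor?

20160

Treat {Dev,Dara} as one block (2 orders) and {Finn,Noor} as another (2 orders).
That leaves 7 units to arrange: 2 × 2 × 7! = 4 × 5040 = 20160.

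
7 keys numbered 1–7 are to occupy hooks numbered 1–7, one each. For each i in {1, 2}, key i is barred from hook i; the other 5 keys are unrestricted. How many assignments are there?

Let Aᵢ (for i ∈ {1, 2}) be the placements that put key i in its forbidden hook. Any j of these fix j positions, leaving (7−j)! ways to fill the rest, and there are C(2,j) ways to pick which j.
By inclusion–exclusion, the number of valid placements is Σ_{j=0}^{2} (−1)^j C(2,j)·(7−j)!.
Computing: 5040 − 1440 + 120 = 3720.

3720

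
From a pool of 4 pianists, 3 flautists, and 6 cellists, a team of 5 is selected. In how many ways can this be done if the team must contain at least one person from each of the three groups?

894

With no constraint there are C(13,5) = 1287 possible selections.
Selections missing a whole group: no pianists → C(9,5) = 126; no flautists → C(10,5) = 252; no cellists → C(7,5) = 21.
Add back selections omitting two groups (i.e. drawn from a single group): C(4,5) + C(3,5) + C(6,5) = 6.
By inclusion–exclusion: 1287 − 399 + 6 = 894.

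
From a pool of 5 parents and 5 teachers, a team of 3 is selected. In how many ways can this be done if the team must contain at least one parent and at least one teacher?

Unrestricted: C(10,3) = 120 ways to pick any 3 of the 10.
Subtract selections that omit an entire group: no parents → C(5,3) = 10; no teachers → C(5,3) = 10.
Both groups omitted at once is impossible, so 120 − 20 = 100.

100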